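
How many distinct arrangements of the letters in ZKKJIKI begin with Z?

60

Fix Z in the first position and arrange the remaining 6 letters.
Those 6 letters have I appearing twice and K appearing 3 times, giving (6)!/(3!·2!) = 60.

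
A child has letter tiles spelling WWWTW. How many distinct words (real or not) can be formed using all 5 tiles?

WWWTW has 5 letters with W appearing 4 times.
So there are 5! / (4!) = 5 distinguishable arrangements.

5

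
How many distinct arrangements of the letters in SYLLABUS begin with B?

1260

With the first slot taken by B, it remains to arrange the other 7 letters (SYLLAUS).
Those 7 letters have L appearing twice and S appearing twice, giving (7)!/(2!·2!) = 1260.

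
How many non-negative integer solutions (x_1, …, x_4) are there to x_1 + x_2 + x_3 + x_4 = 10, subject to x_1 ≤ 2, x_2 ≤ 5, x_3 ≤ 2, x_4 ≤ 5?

27

By stars and bars, unrestricted non-negative solutions to x_1+…+x_4 = 10 number C(10+3,3) = 286.
Subtract solutions that violate a single cap (substitute x_i' = x_i − (cap_i+1)): x_1 ≥ 3 gives C(10,3) = 120; x_2 ≥ 6 gives C(7,3) = 35; x_3 ≥ 3 gives C(10,3) = 120; x_4 ≥ 6 gives C(7,3) = 35. Together 310.
Add back pairs where two caps are both exceeded: 4 + 35 + 4 + 4 + 0 + 4 = 51.
By inclusion–exclusion the count is 286 − 310 + 51 = 27.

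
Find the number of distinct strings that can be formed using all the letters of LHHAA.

30

LHHAA has 5 letters with A appearing twice and H appearing twice.
Dividing 5! = 120 by 2!·2! = 4 for the repeated letters gives 30.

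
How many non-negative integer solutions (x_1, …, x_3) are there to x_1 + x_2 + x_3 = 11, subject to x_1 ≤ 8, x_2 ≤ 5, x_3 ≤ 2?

Without the upper bounds there are C(13,2) = 78 ways to split 11 among 3 variables.
Subtract solutions that violate a single cap (substitute x_i' = x_i − (cap_i+1)): x_1 ≥ 9 gives C(4,2) = 6; x_2 ≥ 6 gives C(7,2) = 21; x_3 ≥ 3 gives C(10,2) = 45. Together 72.
Add back pairs where two caps are both exceeded: 0 + 0 + 6 = 6.
By inclusion–exclusion the count is 78 − 72 + 6 = 12.

12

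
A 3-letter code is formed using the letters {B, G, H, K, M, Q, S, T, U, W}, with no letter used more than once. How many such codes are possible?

With no repetition, fill the 3 letters in order: 10 choices, then 9, down to 8.
That product is 10 × 9 × 8 = 720.

720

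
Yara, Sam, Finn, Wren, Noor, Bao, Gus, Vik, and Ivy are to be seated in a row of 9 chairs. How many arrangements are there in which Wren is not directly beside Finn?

Of the 9! = 362880 arrangements, those with Wren and Finn adjacent number 2 × 8! = 80640 (treat the pair as a block with 2 internal orders).
So 362880 − 80640 = 282240 arrangements keep them apart.

282240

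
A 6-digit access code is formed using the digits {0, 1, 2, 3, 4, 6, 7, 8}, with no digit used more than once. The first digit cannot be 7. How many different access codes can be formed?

17640

The first digit has 8−1 = 7 choices (anything except 7).
The remaining 5 digits are filled from the other 7 symbols without repetition: 7 × 6 × 5 × 4 × 3 = 2520.
Total: 7 × 2520 = 17640.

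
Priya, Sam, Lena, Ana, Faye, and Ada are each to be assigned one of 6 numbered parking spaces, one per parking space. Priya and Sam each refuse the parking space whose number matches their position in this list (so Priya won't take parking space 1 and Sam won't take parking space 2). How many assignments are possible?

Let Aᵢ (for i ∈ {1, 2}) be the placements that put person i in their forbidden parking space. Any j of these fix j positions, leaving (6−j)! ways to fill the rest, and there are C(2,j) ways to pick which j.
By inclusion–exclusion, the number of valid placements is Σ_{j=0}^{2} (−1)^j C(2,j)·(6−j)!.
Computing: 720 − 240 + 24 = 504.

504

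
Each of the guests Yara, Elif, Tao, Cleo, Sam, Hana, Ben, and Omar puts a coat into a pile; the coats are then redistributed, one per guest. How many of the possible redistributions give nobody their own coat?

Let Aᵢ be the assignments in which guest i gets their own coat. We want the size of the complement of A₁∪…∪A_8.
By inclusion–exclusion this is Σ_{j=0}^{8} (−1)^j C(8,j)·(8−j)!.
Computing: 40320 − 40320 + 20160 − 6720 + 1680 − 336 + 56 − 8 + 1 = 14833.

14833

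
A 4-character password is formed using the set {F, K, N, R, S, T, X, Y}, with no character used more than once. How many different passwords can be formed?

Choose and order 4 of the 8 symbols: the first character has 8 options, the next 7, then 6, 5.
8 × 7 × 6 × 5 = 1680.

1680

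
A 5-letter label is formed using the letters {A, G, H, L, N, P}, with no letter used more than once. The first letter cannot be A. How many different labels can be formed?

The first letter has 6−1 = 5 choices (anything except A).
The remaining 4 letters are filled from the other 5 symbols without repetition: 5 × 4 × 3 × 2 = 120.
Total: 5 × 120 = 600.

600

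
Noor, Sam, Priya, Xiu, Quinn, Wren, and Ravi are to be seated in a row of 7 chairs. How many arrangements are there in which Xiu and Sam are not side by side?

3600

Of the 7! = 5040 arrangements, those with Xiu and Sam adjacent number 2 × 6! = 1440 (treat the pair as a block with 2 internal orders).
Complementary counting: 5040 − 1440 = 3600.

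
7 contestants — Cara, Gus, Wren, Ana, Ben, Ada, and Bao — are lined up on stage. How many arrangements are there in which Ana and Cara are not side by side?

There are 7! = 5040 arrangements in all. If Ana and Cara are adjacent, merging them into one block gives 2·(6)! = 1440 arrangements.
Complementary counting: 5040 − 1440 = 3600.

3600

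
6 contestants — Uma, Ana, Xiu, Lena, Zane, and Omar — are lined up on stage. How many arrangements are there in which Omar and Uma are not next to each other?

There are 6! = 720 arrangements in all. If Omar and Uma are adjacent, merging them into one block gives 2·(5)! = 240 arrangements.
Complementary counting: 720 − 240 = 480.

480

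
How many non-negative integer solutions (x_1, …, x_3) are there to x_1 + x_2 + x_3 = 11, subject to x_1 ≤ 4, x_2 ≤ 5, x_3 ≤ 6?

Ignoring the caps, the number of non-negative solutions to x_1+…+x_3 = 11 is C(13,2) = 78.
Subtract solutions that violate a single cap (substitute x_i' = x_i − (cap_i+1)): x_1 ≥ 5 gives C(8,2) = 28; x_2 ≥ 6 gives C(7,2) = 21; x_3 ≥ 7 gives C(6,2) = 15. Together 64.
Add back pairs where two caps are both exceeded: 1 + 0 + 0 = 1.
By inclusion–exclusion the count is 78 − 64 + 1 = 15.

15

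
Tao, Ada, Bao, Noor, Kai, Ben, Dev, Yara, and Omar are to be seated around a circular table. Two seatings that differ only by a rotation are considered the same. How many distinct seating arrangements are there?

40320

Around a circle, 9 distinct people have 9!/9 = (8)! = 40320 rotationally distinct seatings.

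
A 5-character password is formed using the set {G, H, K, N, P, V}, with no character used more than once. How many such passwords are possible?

720

Choose and order 5 of the 6 symbols: the first character has 6 options, the next 5, and so on down to 2.
6 × 5 × 4 × 3 × 2 = 720.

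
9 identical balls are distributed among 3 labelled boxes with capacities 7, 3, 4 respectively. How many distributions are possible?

By stars and bars, unrestricted non-negative solutions to x_1+…+x_3 = 9 number C(9+2,2) = 55.
Subtract solutions that violate a single cap (substitute x_i' = x_i − (cap_i+1)): x_1 ≥ 8 gives C(3,2) = 3; x_2 ≥ 4 gives C(7,2) = 21; x_3 ≥ 5 gives C(6,2) = 15. Together 39.
Add back pairs where two caps are both exceeded: 0 + 0 + 1 = 1.
By inclusion–exclusion the count is 55 − 39 + 1 = 17.

17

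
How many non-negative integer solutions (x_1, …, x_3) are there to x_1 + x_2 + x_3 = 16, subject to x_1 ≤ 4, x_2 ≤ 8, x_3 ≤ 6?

Ignoring the caps, the number of non-negative solutions to x_1+…+x_3 = 16 is C(18,2) = 153.
Subtract solutions that violate a single cap (substitute x_i' = x_i − (cap_i+1)): x_1 ≥ 5 gives C(13,2) = 78; x_2 ≥ 9 gives C(9,2) = 36; x_3 ≥ 7 gives C(11,2) = 55. Together 169.
Add back pairs where two caps are both exceeded: 6 + 15 + 1 = 22.
By inclusion–exclusion the count is 153 − 169 + 22 = 6.

6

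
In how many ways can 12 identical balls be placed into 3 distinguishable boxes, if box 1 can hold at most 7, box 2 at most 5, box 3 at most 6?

Without the upper bounds there are C(14,2) = 91 ways to split 12 among 3 boxes.
Subtract solutions that violate a single cap (substitute x_i' = x_i − (cap_i+1)): x_1 ≥ 8 gives C(6,2) = 15; x_2 ≥ 6 gives C(8,2) = 28; x_3 ≥ 7 gives C(7,2) = 21. Together 64.
No two caps can be exceeded simultaneously, so the pair terms are all 0.
By inclusion–exclusion the count is 91 − 64 + 0 = 27.

27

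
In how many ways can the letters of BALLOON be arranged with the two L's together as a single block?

360

Treat the 2 copies of L as a single block. The multiset to arrange is then {LL, A, B, N, O, O}, 6 items in all.
That gives (6)!/(2!) = 360 arrangements.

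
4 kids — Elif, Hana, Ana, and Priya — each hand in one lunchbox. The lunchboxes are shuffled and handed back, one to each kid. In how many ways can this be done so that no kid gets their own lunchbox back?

This is the derangement count D_4: permutations of 4 items with no fixed point.
By inclusion–exclusion this is Σ_{j=0}^{4} (−1)^j C(4,j)·(4−j)!.
Computing: 24 − 24 + 12 − 4 + 1 = 9.

9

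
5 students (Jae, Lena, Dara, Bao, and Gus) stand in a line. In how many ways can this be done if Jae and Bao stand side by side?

48

Place the 3 others and the Jae-Bao pair as 4 objects in a line; the pair has 2 internal arrangements.
That gives 2 × 4! = 2 × 24 = 48.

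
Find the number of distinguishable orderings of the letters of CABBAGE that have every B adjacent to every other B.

Treat the 2 copies of B as a single block. The multiset to arrange is then {BB, A, A, C, E, G}, 6 items in all.
That gives (6)!/(2!) = 360 arrangements.

360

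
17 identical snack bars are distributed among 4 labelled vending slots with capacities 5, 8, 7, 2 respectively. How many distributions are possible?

By stars and bars, unrestricted non-negative solutions to x_1+…+x_4 = 17 number C(17+3,3) = 1140.
Subtract solutions that violate a single cap (substitute x_i' = x_i − (cap_i+1)): x_1 ≥ 6 gives C(14,3) = 364; x_2 ≥ 9 gives C(11,3) = 165; x_3 ≥ 8 gives C(12,3) = 220; x_4 ≥ 3 gives C(17,3) = 680. Together 1429.
Add back pairs where two caps are both exceeded: 10 + 20 + 165 + 1 + 56 + 84 = 336.
Subtract triples: 0 + 0 + 1 + 0 = 1.
By inclusion–exclusion the count is 1140 − 1429 + 336 − 1 = 46.

46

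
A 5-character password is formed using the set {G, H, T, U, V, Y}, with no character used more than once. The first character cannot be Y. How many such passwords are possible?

600

The first character has 6−1 = 5 choices (anything except Y).
The remaining 4 characters are filled from the other 5 symbols without repetition: 5 × 4 × 3 × 2 = 120.
Total: 5 × 120 = 600.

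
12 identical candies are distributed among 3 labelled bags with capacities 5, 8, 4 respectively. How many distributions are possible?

20

Without the upper bounds there are C(14,2) = 91 ways to split 12 among 3 bags.
Subtract solutions that violate a single cap (substitute x_i' = x_i − (cap_i+1)): x_1 ≥ 6 gives C(8,2) = 28; x_2 ≥ 9 gives C(5,2) = 10; x_3 ≥ 5 gives C(9,2) = 36. Together 74.
Add back pairs where two caps are both exceeded: 0 + 3 + 0 = 3.
By inclusion–exclusion the count is 91 − 74 + 3 = 20.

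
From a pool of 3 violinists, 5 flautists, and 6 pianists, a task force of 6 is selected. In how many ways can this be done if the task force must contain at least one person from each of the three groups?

Total 6-person selections from all 14: C(14,6) = 3003.
Subtract selections that omit an entire group: no violinists → C(11,6) = 462; no flautists → C(9,6) = 84; no pianists → C(8,6) = 28.
Add back selections omitting two groups (i.e. drawn from a single group): C(3,6) + C(5,6) + C(6,6) = 1.
By inclusion–exclusion: 3003 − 574 + 1 = 2430.

2430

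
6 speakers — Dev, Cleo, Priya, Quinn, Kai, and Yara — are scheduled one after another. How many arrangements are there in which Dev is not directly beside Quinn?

480

There are 6! = 720 arrangements in all. If Dev and Quinn are adjacent, merging them into one block gives 2·(5)! = 240 arrangements.
Complementary counting: 720 − 240 = 480.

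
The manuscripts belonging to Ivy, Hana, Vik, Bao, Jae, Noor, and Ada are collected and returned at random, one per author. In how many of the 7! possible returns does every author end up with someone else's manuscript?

Count assignments avoiding every fixed point. For any j of the 7 authors fixed to their own manuscript, the other 7−j can be arranged in (7−j)! ways.
By inclusion–exclusion this is Σ_{j=0}^{7} (−1)^j C(7,j)·(7−j)!.
Computing: 5040 − 5040 + 2520 − 840 + 210 − 42 + 7 − 1 = 1854.

1854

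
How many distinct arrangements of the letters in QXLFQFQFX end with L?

Fix L in the last position and arrange the remaining 8 letters.
Those 8 letters have F appearing 3 times, Q appearing 3 times, and X appearing twice, giving (8)!/(3!·3!·2!) = 560.

560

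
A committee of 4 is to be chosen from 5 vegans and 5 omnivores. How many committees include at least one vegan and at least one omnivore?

Unrestricted: C(10,4) = 210 ways to pick any 4 of the 10.
Selections missing a whole group: no vegans → C(5,4) = 5; no omnivores → C(5,4) = 5.
Both groups omitted at once is impossible, so 210 − 10 = 200.

200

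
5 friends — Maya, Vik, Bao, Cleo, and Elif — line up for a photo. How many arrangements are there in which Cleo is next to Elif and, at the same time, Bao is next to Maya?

24

Treat {Cleo,Elif} as one block (2 orders) and {Bao,Maya} as another (2 orders).
That leaves 3 units to arrange: 2 × 2 × 3! = 4 × 6 = 24.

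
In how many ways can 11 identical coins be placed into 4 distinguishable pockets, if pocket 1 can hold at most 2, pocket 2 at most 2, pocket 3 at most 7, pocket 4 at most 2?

Without the upper bounds there are C(14,3) = 364 ways to split 11 among 4 pockets.
Subtract solutions that violate a single cap (substitute x_i' = x_i − (cap_i+1)): x_1 ≥ 3 gives C(11,3) = 165; x_2 ≥ 3 gives C(11,3) = 165; x_3 ≥ 8 gives C(6,3) = 20; x_4 ≥ 3 gives C(11,3) = 165. Together 515.
Add back pairs where two caps are both exceeded: 56 + 1 + 56 + 1 + 56 + 1 = 171.
Subtract triples: 0 + 10 + 0 + 0 = 10.
By inclusion–exclusion the count is 364 − 515 + 171 − 10 = 10.

10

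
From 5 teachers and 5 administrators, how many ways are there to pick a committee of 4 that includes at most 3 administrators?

205

Split by how many administrators are chosen (0 through 3).
Sum: C(5,0)·C(5,4) + C(5,1)·C(5,3) + C(5,2)·C(5,2) + C(5,3)·C(5,1) = 5 + 50 + 100 + 50 = 205.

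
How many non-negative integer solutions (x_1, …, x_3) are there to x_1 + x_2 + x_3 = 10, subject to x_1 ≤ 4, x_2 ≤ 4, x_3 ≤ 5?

Ignoring the caps, the number of non-negative solutions to x_1+…+x_3 = 10 is C(12,2) = 66.
Subtract solutions that violate a single cap (substitute x_i' = x_i − (cap_i+1)): x_1 ≥ 5 gives C(7,2) = 21; x_2 ≥ 5 gives C(7,2) = 21; x_3 ≥ 6 gives C(6,2) = 15. Together 57.
Add back pairs where two caps are both exceeded: 1 + 0 + 0 = 1.
By inclusion–exclusion the count is 66 − 57 + 1 = 10.

10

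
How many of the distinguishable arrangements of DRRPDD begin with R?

20

Fix R in the first position and arrange the remaining 5 letters.
Those 5 letters have D appearing 3 times, giving (5)!/(3!) = 20.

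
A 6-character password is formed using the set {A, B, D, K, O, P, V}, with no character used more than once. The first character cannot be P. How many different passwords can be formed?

4320

The first character has 7−1 = 6 choices (anything except P).
The remaining 5 characters are filled from the other 6 symbols without repetition: 6 × 5 × 4 × 3 × 2 = 720.
Total: 6 × 720 = 4320.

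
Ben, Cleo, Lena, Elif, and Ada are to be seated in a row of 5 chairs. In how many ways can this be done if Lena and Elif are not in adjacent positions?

Of the 5! = 120 arrangements, those with Lena and Elif adjacent number 2 × 4! = 48 (treat the pair as a block with 2 internal orders).
So 120 − 48 = 72 arrangements keep them apart.

72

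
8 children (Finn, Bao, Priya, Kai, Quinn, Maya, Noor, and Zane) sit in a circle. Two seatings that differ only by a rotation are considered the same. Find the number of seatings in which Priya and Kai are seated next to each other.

1440

Treat {Priya, Kai} as one unit (2 internal orders) and seat the resulting 7 units around the table: (6)! circular arrangements.
So 2 × (6)! = 2 × 720 = 1440.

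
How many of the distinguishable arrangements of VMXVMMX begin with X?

With the first slot taken by X, it remains to arrange the other 6 letters (VMVMMX).
Those 6 letters have M appearing 3 times and V appearing twice, giving (6)!/(3!·2!) = 60.

60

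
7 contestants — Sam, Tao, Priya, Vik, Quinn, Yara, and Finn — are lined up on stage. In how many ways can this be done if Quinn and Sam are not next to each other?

Of the 7! = 5040 arrangements, those with Quinn and Sam adjacent number 2 × 6! = 1440 (treat the pair as a block with 2 internal orders).
So 5040 − 1440 = 3600 arrangements keep them apart.

3600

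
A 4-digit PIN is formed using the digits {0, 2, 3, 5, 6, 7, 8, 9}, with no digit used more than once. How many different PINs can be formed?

1680

This is a permutation of 4 out of 8: P(8,4) = 8!/4!.
That product is 8 × 7 × 6 × 5 = 1680.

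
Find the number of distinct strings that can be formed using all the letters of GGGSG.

5

The 5 letters of GGGSG have repeats: G appearing 4 times.
So there are 5! / (4!) = 5 distinguishable arrangements.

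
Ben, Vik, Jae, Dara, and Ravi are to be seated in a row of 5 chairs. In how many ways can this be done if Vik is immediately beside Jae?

Glue Vik and Jae into one block (2 internal orders), leaving 4 units to arrange in a row.
That gives 2 × 4! = 2 × 24 = 48.

48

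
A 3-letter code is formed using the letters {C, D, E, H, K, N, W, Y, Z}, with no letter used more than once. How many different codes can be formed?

This is a permutation of 3 out of 9: P(9,3) = 9!/6!.
9 × 8 × 7 = 504.

504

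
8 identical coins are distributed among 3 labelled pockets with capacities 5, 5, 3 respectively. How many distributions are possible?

Ignoring the caps, the number of non-negative solutions to x_1+…+x_3 = 8 is C(10,2) = 45.
Subtract solutions that violate a single cap (substitute x_i' = x_i − (cap_i+1)): x_1 ≥ 6 gives C(4,2) = 6; x_2 ≥ 6 gives C(4,2) = 6; x_3 ≥ 4 gives C(6,2) = 15. Together 27.
No two caps can be exceeded simultaneously, so the pair terms are all 0.
By inclusion–exclusion the count is 45 − 27 + 0 = 18.

18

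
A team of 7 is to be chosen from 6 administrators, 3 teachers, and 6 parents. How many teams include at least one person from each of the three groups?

Unrestricted: C(15,7) = 6435 ways to pick any 7 of the 15.
Subtract selections that omit an entire group: no administrators → C(9,7) = 36; no teachers → C(12,7) = 792; no parents → C(9,7) = 36.
Add back selections omitting two groups (i.e. drawn from a single group): C(6,7) + C(3,7) + C(6,7) = 0.
By inclusion–exclusion: 6435 − 864 + 0 = 5571.

5571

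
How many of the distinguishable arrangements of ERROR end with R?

12

Fix R in the last position and arrange the remaining 4 letters.
Those 4 letters have R appearing twice, giving (4)!/(2!) = 12.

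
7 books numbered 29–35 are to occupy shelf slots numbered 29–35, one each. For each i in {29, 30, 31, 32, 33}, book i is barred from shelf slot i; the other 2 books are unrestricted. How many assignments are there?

Let Aᵢ (for 29 ≤ i ≤ 33) be the placements that put book i in its forbidden shelf slot. Any j of these fix j positions, leaving (7−j)! ways to fill the rest, and there are C(5,j) ways to pick which j.
By inclusion–exclusion, the number of valid placements is Σ_{j=0}^{5} (−1)^j C(5,j)·(7−j)!.
Computing: 5040 − 3600 + 1200 − 240 + 30 − 2 = 2428.

2428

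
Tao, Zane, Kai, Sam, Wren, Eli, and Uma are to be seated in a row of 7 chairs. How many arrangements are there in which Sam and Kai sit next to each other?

Treat {Sam, Kai} as a single unit. There are 6 units to order, and the pair itself can be ordered 2 ways.
So the count is 2·(6)! = 1440.

1440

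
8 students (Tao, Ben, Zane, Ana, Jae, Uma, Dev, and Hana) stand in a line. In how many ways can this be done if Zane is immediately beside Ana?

10080

Place the 6 others and the Zane-Ana pair as 7 objects in a line; the pair has 2 internal arrangements.
So the count is 2·(7)! = 10080.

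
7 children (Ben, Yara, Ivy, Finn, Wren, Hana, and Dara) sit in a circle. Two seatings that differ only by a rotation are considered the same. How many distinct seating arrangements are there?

Seat Ben anywhere (absorbing the rotational symmetry), then permute the other 6: (6)! = 720.

720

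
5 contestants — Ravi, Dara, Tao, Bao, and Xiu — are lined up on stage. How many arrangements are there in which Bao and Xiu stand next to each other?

Glue Bao and Xiu into one block (2 internal orders), leaving 4 units to arrange in a row.
So the count is 2·(4)! = 48.

48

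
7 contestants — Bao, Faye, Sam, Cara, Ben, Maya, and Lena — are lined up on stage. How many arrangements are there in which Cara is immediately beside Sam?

Treat {Cara, Sam} as a single unit. There are 6 units to order, and the pair itself can be ordered 2 ways.
So the count is 2·(6)! = 1440.

1440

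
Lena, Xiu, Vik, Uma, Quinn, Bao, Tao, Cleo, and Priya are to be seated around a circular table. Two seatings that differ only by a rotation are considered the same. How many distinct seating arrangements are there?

40320

Around a circle, 9 distinct people have 9!/9 = (8)! = 40320 rotationally distinct seatings.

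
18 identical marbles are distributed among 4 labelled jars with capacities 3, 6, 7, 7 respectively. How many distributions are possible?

52

By stars and bars, unrestricted non-negative solutions to x_1+…+x_4 = 18 number C(18+3,3) = 1330.
Subtract solutions that violate a single cap (substitute x_i' = x_i − (cap_i+1)): x_1 ≥ 4 gives C(17,3) = 680; x_2 ≥ 7 gives C(14,3) = 364; x_3 ≥ 8 gives C(13,3) = 286; x_4 ≥ 8 gives C(13,3) = 286. Together 1616.
Add back pairs where two caps are both exceeded: 120 + 84 + 84 + 20 + 20 + 10 = 338.
By inclusion–exclusion the count is 1330 − 1616 + 338 = 52.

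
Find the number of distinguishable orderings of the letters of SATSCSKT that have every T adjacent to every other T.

Treat the 2 copies of T as a single block. The multiset to arrange is then {TT, A, C, K, S, S, S}, 7 items in all.
That gives (7)!/(3!) = 840 arrangements.

840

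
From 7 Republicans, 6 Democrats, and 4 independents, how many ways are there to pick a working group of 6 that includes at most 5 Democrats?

Split by how many Democrats are chosen (0 through 5).
Sum: C(6,0)·C(11,6) + C(6,1)·C(11,5) + C(6,2)·C(11,4) + C(6,3)·C(11,3) + C(6,4)·C(11,2) + C(6,5)·C(11,1) = 462 + 2772 + 4950 + 3300 + 825 + 66 = 12375.

12375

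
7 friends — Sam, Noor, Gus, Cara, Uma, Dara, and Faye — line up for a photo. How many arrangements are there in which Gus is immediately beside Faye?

Glue Gus and Faye into one block (2 internal orders), leaving 6 units to arrange in a row.
So the count is 2·(6)! = 1440.

1440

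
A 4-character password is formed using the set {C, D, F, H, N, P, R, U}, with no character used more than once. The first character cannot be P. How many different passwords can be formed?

The first character has 8−1 = 7 choices (anything except P).
The remaining 3 characters are filled from the other 7 symbols without repetition: 7 × 6 × 5 = 210.
Total: 7 × 210 = 1470.

1470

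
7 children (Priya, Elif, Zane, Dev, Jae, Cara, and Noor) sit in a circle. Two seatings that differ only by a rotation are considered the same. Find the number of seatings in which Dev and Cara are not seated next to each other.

480

All circular seatings of 7 people number (6)! = 720.
Those with Dev next to Cara: fuse the pair into one unit and seat 6 units around a circle — 2·(5)! = 240.
Subtracting, 720 − 240 = 480.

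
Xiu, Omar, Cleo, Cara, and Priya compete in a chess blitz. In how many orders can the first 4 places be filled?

120

This is an ordered selection of 4 from 5: P(5,4).
That gives 5 × 4 × 3 × 2 = 120.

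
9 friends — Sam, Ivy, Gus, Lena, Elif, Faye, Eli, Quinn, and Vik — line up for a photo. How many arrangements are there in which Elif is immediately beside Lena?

80640

Treat {Elif, Lena} as a single unit. There are 8 units to order, and the pair itself can be ordered 2 ways.
So the count is 2·(8)! = 80640.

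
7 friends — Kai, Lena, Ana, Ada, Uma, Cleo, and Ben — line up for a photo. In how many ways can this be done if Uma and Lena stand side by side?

Treat {Uma, Lena} as a single unit. There are 6 units to order, and the pair itself can be ordered 2 ways.
That gives 2 × 6! = 2 × 720 = 1440.

1440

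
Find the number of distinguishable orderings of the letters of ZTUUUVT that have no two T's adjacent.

There are 7!/(3!·2!) = 420 arrangements of ZTUUUVT in total.
If the two T's are adjacent, glue them into one block, leaving 6 items to arrange: (6)!/(3!) = 120 ways.
Subtracting, 420 − 120 = 300 arrangements keep the T's apart.

300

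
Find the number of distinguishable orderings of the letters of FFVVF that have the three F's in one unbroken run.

Treat the 3 copies of F as a single block. The multiset to arrange is then {FFF, V, V}, 3 items in all.
That gives (3)!/(2!) = 3 arrangements.

3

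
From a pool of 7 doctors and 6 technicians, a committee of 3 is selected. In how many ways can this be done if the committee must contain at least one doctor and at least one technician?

With no constraint there are C(13,3) = 286 possible selections.
Selections missing a whole group: no doctors → C(6,3) = 20; no technicians → C(7,3) = 35.
Both groups omitted at once is impossible, so 286 − 55 = 231.

231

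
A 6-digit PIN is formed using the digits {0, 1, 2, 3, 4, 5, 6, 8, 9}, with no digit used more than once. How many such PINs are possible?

With no repetition, fill the 6 digits in order: 9 choices, then 8, down to 4.
That product is 9 × 8 × 7 × 6 × 5 × 4 = 60480.

60480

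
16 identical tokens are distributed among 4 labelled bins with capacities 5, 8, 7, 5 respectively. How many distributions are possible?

175

Without the upper bounds there are C(19,3) = 969 ways to split 16 among 4 bins.
Subtract solutions that violate a single cap (substitute x_i' = x_i − (cap_i+1)): x_1 ≥ 6 gives C(13,3) = 286; x_2 ≥ 9 gives C(10,3) = 120; x_3 ≥ 8 gives C(11,3) = 165; x_4 ≥ 6 gives C(13,3) = 286. Together 857.
Add back pairs where two caps are both exceeded: 4 + 10 + 35 + 0 + 4 + 10 = 63.
By inclusion–exclusion the count is 969 − 857 + 63 = 175.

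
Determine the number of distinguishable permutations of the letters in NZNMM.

30

Letter multiplicities in NZNMM: M×2, N×2, Z×1.
The number of distinct arrangements is 5!/(2!·2!) = 120/4 = 30.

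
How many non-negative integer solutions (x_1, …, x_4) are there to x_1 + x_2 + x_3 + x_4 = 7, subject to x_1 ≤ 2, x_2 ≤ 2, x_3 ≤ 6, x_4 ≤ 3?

35

Ignoring the caps, the number of non-negative solutions to x_1+…+x_4 = 7 is C(10,3) = 120.
Subtract solutions that violate a single cap (substitute x_i' = x_i − (cap_i+1)): x_1 ≥ 3 gives C(7,3) = 35; x_2 ≥ 3 gives C(7,3) = 35; x_3 ≥ 7 gives C(3,3) = 1; x_4 ≥ 4 gives C(6,3) = 20. Together 91.
Add back pairs where two caps are both exceeded: 4 + 0 + 1 + 0 + 1 + 0 = 6.
By inclusion–exclusion the count is 120 − 91 + 6 = 35.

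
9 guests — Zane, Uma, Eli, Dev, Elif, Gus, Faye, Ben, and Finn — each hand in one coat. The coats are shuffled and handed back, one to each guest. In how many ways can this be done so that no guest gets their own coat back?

133496

This is the derangement count D_9: permutations of 9 items with no fixed point.
By inclusion–exclusion this is Σ_{j=0}^{9} (−1)^j C(9,j)·(9−j)!.
Computing: 362880 − 362880 + 181440 − 60480 + 15120 − 3024 + 504 − 72 + 9 − 1 = 133496.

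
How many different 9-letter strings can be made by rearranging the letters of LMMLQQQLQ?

1260

LMMLQQQLQ has 9 letters with L appearing 3 times, M appearing twice, and Q appearing 4 times.
So there are 9! / (4!·3!·2!) = 1260 distinguishable arrangements.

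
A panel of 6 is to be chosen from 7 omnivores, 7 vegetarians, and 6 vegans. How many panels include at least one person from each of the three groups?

With no constraint there are C(20,6) = 38760 possible selections.
Subtract selections that omit an entire group: no omnivores → C(13,6) = 1716; no vegetarians → C(13,6) = 1716; no vegans → C(14,6) = 3003.
Add back selections omitting two groups (i.e. drawn from a single group): C(7,6) + C(7,6) + C(6,6) = 15.
By inclusion–exclusion: 38760 − 6435 + 15 = 32340.

32340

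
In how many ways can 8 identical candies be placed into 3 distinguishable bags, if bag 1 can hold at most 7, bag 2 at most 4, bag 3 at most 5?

Without the upper bounds there are C(10,2) = 45 ways to split 8 among 3 bags.
Subtract solutions that violate a single cap (substitute x_i' = x_i − (cap_i+1)): x_1 ≥ 8 gives C(2,2) = 1; x_2 ≥ 5 gives C(5,2) = 10; x_3 ≥ 6 gives C(4,2) = 6. Together 17.
No two caps can be exceeded simultaneously, so the pair terms are all 0.
By inclusion–exclusion the count is 45 − 17 + 0 = 28.

28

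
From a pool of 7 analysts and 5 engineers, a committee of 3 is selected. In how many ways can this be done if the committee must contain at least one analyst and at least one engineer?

Unrestricted: C(12,3) = 220 ways to pick any 3 of the 12.
Selections missing a whole group: no analysts → C(5,3) = 10; no engineers → C(7,3) = 35.
Both groups omitted at once is impossible, so 220 − 45 = 175.

175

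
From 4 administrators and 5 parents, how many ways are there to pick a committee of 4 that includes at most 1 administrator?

Split by how many administrators are chosen (0 through 1).
Sum: C(4,0)·C(5,4) + C(4,1)·C(5,3) = 5 + 40 = 45.

45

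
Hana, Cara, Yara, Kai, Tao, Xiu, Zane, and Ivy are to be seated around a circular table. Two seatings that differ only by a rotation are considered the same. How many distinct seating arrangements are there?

Seat Hana anywhere (absorbing the rotational symmetry), then permute the other 7: (7)! = 5040.

5040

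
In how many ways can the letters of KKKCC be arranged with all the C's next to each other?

4

Treat the 2 copies of C as a single block. The multiset to arrange is then {CC, K, K, K}, 4 items in all.
That gives (4)!/(3!) = 4 arrangements.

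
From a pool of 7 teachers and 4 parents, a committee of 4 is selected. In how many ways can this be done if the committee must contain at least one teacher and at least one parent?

With no constraint there are C(11,4) = 330 possible selections.
Selections missing a whole group: no teachers → C(4,4) = 1; no parents → C(7,4) = 35.
Both groups omitted at once is impossible, so 330 − 36 = 294.

294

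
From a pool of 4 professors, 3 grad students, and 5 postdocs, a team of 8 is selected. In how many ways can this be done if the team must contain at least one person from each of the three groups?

With no constraint there are C(12,8) = 495 possible selections.
Selections missing a whole group: no professors → C(8,8) = 1; no grad students → C(9,8) = 9; no postdocs → C(7,8) = 0.
Add back selections omitting two groups (i.e. drawn from a single group): C(4,8) + C(3,8) + C(5,8) = 0.
By inclusion–exclusion: 495 − 10 + 0 = 485.

485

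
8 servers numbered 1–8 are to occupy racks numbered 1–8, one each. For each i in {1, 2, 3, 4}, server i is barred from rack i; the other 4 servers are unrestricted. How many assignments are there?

Let Aᵢ (for 1 ≤ i ≤ 4) be the placements that put server i in its forbidden rack. Any j of these fix j positions, leaving (8−j)! ways to fill the rest, and there are C(4,j) ways to pick which j.
By inclusion–exclusion, the number of valid placements is Σ_{j=0}^{4} (−1)^j C(4,j)·(8−j)!.
Computing: 40320 − 20160 + 4320 − 480 + 24 = 24024.

24024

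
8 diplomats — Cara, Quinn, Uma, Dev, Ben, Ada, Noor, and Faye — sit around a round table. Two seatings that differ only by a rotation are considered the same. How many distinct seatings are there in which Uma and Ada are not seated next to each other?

All circular seatings of 8 people number (7)! = 5040.
Seatings with Uma beside Ada: treat them as a block with 2 internal orders, giving 2 × (6)! = 1440.
Subtracting, 5040 − 1440 = 3600.

3600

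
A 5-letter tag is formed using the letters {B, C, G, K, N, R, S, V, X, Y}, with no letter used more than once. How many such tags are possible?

30240

This is a permutation of 5 out of 10: P(10,5) = 10!/5!.
10 × 9 × 8 × 7 × 6 = 30240.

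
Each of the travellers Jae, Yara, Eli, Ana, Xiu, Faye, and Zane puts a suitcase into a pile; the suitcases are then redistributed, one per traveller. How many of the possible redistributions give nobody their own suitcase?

1854

This is the derangement count D_7: permutations of 7 items with no fixed point.
By inclusion–exclusion this is Σ_{j=0}^{7} (−1)^j C(7,j)·(7−j)!.
Computing: 5040 − 5040 + 2520 − 840 + 210 − 42 + 7 − 1 = 1854.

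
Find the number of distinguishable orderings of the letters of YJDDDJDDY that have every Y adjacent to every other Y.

168

Treat the 2 copies of Y as a single block. The multiset to arrange is then {YY, D, D, D, D, D, J, J}, 8 items in all.
That gives (8)!/(5!·2!) = 168 arrangements.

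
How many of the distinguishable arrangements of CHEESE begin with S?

With the first slot taken by S, it remains to arrange the other 5 letters (CHEEE).
Those 5 letters have E appearing 3 times, giving (5)!/(3!) = 20.

20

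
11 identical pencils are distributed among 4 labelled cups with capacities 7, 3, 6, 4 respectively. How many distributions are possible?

116

Without the upper bounds there are C(14,3) = 364 ways to split 11 among 4 cups.
Subtract solutions that violate a single cap (substitute x_i' = x_i − (cap_i+1)): x_1 ≥ 8 gives C(6,3) = 20; x_2 ≥ 4 gives C(10,3) = 120; x_3 ≥ 7 gives C(7,3) = 35; x_4 ≥ 5 gives C(9,3) = 84. Together 259.
Add back pairs where two caps are both exceeded: 0 + 0 + 0 + 1 + 10 + 0 = 11.
By inclusion–exclusion the count is 364 − 259 + 11 = 116.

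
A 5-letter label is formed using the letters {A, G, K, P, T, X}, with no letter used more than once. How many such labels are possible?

This is a permutation of 5 out of 6: P(6,5) = 6!/1!.
6 × 5 × 4 × 3 × 2 = 720.

720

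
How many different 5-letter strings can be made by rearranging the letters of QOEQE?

30

QOEQE has 5 letters with E appearing twice and Q appearing twice.
The number of distinct arrangements is 5!/(2!·2!) = 120/4 = 30.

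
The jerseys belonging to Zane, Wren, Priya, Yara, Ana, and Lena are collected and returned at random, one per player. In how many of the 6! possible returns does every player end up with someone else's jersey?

Let Aᵢ be the assignments in which player i gets their old jersey. We want the size of the complement of A₁∪…∪A_6.
By inclusion–exclusion this is Σ_{j=0}^{6} (−1)^j C(6,j)·(6−j)!.
Computing: 720 − 720 + 360 − 120 + 30 − 6 + 1 = 265.

265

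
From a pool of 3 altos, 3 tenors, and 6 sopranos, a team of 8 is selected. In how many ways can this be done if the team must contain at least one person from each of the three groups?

With no constraint there are C(12,8) = 495 possible selections.
Selections missing a whole group: no altos → C(9,8) = 9; no tenors → C(9,8) = 9; no sopranos → C(6,8) = 0.
Add back selections omitting two groups (i.e. drawn from a single group): C(3,8) + C(3,8) + C(6,8) = 0.
By inclusion–exclusion: 495 − 18 + 0 = 477.

477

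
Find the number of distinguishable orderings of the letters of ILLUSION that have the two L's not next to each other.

There are 8!/(2!·2!) = 10080 arrangements of ILLUSION in total.
Arrangements with the L's together: treat LL as one letter, giving (7)!/(2!) = 2520.
Subtracting, 10080 − 2520 = 7560 arrangements keep the L's apart.

7560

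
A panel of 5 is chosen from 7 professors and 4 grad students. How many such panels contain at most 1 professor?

7

Split by how many professors are chosen (0 through 1).
Sum: C(7,0)·C(4,5) + C(7,1)·C(4,4) = 0 + 7 = 7.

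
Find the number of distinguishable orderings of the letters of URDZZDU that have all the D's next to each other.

Treat the 2 copies of D as a single block. The multiset to arrange is then {DD, R, U, U, Z, Z}, 6 items in all.
That gives (6)!/(2!·2!) = 180 arrangements.

180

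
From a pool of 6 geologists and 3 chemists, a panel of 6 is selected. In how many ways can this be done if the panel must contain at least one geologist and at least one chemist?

83

Unrestricted: C(9,6) = 84 ways to pick any 6 of the 9.
Subtract selections that omit an entire group: no geologists → C(3,6) = 0; no chemists → C(6,6) = 1.
Both groups omitted at once is impossible, so 84 − 1 = 83.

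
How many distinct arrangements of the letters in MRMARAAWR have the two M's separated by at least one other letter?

3920

Total arrangements of MRMARAAWR: 9!/(3!·3!·2!) = 5040.
Arrangements with the M's together: treat MM as one letter, giving (8)!/(3!·3!) = 1120.
Subtracting, 5040 − 1120 = 3920 arrangements keep the M's apart.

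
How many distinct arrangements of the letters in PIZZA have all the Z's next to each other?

24

Treat the 2 copies of Z as a single block. The multiset to arrange is then {ZZ, A, I, P}, 4 items in all.
All 4 items are distinct, so there are (4)! = 24 arrangements.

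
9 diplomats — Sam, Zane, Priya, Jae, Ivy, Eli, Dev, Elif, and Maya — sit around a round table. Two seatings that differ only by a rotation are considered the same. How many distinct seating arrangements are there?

40320

Around a circle, 9 distinct people have 9!/9 = (8)! = 40320 rotationally distinct seatings.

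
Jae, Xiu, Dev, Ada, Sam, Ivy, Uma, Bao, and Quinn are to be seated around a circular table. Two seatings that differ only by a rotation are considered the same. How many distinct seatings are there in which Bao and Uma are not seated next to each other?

All circular seatings of 9 people number (8)! = 40320.
Those with Bao next to Uma: fuse the pair into one unit and seat 8 units around a circle — 2·(7)! = 10080.
Subtracting, 40320 − 10080 = 30240.

30240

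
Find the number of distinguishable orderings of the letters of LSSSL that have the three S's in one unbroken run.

3

Treat the 3 copies of S as a single block. The multiset to arrange is then {SSS, L, L}, 3 items in all.
That gives (3)!/(2!) = 3 arrangements.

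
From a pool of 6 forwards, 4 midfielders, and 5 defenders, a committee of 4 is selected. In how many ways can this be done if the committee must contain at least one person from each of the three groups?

720

With no constraint there are C(15,4) = 1365 possible selections.
Subtract selections that omit an entire group: no forwards → C(9,4) = 126; no midfielders → C(11,4) = 330; no defenders → C(10,4) = 210.
Add back selections omitting two groups (i.e. drawn from a single group): C(6,4) + C(4,4) + C(5,4) = 21.
By inclusion–exclusion: 1365 − 666 + 21 = 720.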